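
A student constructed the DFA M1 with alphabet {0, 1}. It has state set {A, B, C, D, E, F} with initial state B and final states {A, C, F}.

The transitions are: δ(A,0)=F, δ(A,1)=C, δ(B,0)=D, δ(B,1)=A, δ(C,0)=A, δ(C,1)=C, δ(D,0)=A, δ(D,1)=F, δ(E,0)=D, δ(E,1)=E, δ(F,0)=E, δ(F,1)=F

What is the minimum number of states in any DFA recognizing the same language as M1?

All states are reachable from the start state.
P0 = {A,C,F} | {B,D,E}.
On input 0, block {A,C,F} splits into {A,C} and {F}.
Split {A,C} by δ(·,0) → {A} and {C}.
Refine {B,D,E} on symbol 0: members go to different blocks, giving {B,E} and {D}.
Refine {B,E} on symbol 1: members go to different blocks, giving {B} and {E}.
No further refinement is possible. Final partition (6 blocks): {A} | {B} | {F} | {C} | {D} | {E}.

6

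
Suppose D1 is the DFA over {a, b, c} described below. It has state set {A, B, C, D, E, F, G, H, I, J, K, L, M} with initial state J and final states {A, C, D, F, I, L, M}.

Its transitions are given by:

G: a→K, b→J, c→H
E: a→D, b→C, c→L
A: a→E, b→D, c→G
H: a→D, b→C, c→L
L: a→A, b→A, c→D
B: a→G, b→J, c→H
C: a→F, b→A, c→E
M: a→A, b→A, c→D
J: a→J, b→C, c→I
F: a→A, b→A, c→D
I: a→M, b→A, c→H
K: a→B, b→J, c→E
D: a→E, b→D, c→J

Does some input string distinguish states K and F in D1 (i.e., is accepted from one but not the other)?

Yes

Every state is reachable, so we keep all 13.
Start with accepting vs non-accepting: {A,C,D,F,I,L,M} | {B,E,G,H,J,K}.
Refine {A,C,D,F,I,L,M} on symbol a: members go to different blocks, giving {C,F,I,L,M} and {A,D}.
On input a, block {C,F,I,L,M} splits into {F,L,M} and {C,I}.
On input a, block {B,E,G,H,J,K} splits into {B,G,J,K} and {E,H}.
Refine {B,G,J,K} on symbol b: members go to different blocks, giving {B,G,K} and {J}.
On input c, block {A,D} splits into {A} and {D}.
No further refinement is possible. Final partition (7 blocks): {F,L,M} | {B,G,K} | {A} | {C,I} | {E,H} | {J} | {D}.
K and F end up in different blocks, so they are distinguishable. For instance, the string 'ε' is accepted from only F.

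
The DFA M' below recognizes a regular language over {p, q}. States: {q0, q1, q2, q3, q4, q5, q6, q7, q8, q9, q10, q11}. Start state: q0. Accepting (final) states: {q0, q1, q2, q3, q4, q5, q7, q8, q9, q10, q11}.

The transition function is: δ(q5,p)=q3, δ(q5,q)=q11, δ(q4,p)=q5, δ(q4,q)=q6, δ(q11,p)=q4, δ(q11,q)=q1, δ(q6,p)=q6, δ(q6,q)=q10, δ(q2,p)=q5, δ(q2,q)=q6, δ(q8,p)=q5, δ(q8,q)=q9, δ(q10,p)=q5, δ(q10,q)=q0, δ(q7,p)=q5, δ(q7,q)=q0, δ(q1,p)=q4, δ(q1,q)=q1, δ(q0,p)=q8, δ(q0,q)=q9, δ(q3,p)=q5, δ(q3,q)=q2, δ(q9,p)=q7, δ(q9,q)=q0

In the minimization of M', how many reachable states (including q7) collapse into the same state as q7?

P0 = {q0,q1,q2,q3,q4,q5,q7,q8,q9,q10,q11} | {q6}.
Split {q0,q1,q2,q3,q4,q5,q7,q8,q9,q10,q11} by δ(·,q) → {q0,q1,q3,q5,q7,q8,q9,q10,q11} and {q2,q4}.
Split {q0,q1,q3,q5,q7,q8,q9,q10,q11} by δ(·,p) → {q0,q3,q5,q7,q8,q9,q10} and {q1,q11}.
On input q, block {q0,q3,q5,q7,q8,q9,q10} splits into {q0,q7,q8,q9,q10} and {q3} and {q5}.
On input p, block {q0,q7,q8,q9,q10} splits into {q7,q8,q10} and {q0,q9}.
Stable partition: {q7,q8,q10} | {q6} | {q2,q4} | {q1,q11} | {q3} | {q5} | {q0,q9} — 7 equivalence classes.
State q7 belongs to the block {q7,q8,q10}, which has 3 states.

3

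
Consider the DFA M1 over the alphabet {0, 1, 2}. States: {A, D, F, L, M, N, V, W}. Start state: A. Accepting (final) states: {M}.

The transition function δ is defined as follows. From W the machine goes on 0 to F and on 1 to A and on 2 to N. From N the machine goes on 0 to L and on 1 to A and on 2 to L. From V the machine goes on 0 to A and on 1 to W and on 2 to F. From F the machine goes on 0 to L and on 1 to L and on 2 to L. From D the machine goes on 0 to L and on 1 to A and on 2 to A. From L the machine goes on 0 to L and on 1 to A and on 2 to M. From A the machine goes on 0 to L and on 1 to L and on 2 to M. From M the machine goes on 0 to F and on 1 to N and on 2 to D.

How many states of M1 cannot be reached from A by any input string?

2

No path from A leads to V, W; the other 6 states are all reachable.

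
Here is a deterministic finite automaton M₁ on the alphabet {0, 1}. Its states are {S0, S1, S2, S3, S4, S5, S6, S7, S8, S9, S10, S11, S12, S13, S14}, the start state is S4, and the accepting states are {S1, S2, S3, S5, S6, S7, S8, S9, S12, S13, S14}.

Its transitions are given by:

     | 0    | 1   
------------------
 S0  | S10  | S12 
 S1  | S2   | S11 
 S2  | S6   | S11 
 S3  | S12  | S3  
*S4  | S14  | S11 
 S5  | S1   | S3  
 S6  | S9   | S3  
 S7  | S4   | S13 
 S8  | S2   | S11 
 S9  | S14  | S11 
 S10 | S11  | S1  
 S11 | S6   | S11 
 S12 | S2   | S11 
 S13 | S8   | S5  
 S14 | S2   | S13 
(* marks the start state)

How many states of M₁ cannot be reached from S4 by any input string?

BFS from S4 reaches {S1, S2, S3, S4, S5, S6, S8, S9, S11, S12, S13, S14}; the 3 state(s) S0, S7, S10 are never visited.

3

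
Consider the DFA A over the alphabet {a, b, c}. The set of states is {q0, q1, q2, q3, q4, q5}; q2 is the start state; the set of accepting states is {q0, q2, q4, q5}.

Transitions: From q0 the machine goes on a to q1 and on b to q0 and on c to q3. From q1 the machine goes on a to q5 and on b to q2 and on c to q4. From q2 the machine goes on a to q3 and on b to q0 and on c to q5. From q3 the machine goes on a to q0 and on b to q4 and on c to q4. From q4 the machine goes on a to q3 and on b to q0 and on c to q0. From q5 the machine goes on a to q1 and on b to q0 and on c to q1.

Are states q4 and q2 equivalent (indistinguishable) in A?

Yes

Start with accepting vs non-accepting: {q0,q2,q4,q5} | {q1,q3}.
Split {q0,q2,q4,q5} by δ(·,c) → {q0,q5} and {q2,q4}.
The partition is now stable with 3 blocks: {q0,q5} | {q1,q3} | {q2,q4}.
q4 and q2 lie in the same block of the stable partition, so they are equivalent — no string distinguishes them.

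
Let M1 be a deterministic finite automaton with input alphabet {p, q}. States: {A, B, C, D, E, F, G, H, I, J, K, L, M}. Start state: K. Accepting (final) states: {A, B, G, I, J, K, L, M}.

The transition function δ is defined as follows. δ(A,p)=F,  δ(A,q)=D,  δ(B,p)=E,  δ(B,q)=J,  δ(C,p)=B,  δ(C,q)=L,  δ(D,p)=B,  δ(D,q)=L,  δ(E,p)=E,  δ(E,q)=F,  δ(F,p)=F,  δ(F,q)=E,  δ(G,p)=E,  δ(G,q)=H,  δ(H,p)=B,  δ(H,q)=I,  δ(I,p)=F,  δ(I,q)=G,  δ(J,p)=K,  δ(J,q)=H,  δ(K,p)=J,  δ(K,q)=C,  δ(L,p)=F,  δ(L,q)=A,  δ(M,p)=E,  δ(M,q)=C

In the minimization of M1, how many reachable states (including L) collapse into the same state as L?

2

First remove the unreachable states {M}; 12 states remain.
P0 = {A,B,G,I,J,K,L} | {C,D,E,F,H}.
Refine {A,B,G,I,J,K,L} on symbol p: members go to different blocks, giving {A,B,G,I,L} and {J,K}.
On input q, block {A,B,G,I,L} splits into {A,G} and {I,L} and {B}.
Split {C,D,E,F,H} by δ(·,p) → {C,D,H} and {E,F}.
Stable partition: {A,G} | {C,D,H} | {J,K} | {I,L} | {B} | {E,F} — 6 equivalence classes.
State L belongs to the block {I,L}, which has 2 states.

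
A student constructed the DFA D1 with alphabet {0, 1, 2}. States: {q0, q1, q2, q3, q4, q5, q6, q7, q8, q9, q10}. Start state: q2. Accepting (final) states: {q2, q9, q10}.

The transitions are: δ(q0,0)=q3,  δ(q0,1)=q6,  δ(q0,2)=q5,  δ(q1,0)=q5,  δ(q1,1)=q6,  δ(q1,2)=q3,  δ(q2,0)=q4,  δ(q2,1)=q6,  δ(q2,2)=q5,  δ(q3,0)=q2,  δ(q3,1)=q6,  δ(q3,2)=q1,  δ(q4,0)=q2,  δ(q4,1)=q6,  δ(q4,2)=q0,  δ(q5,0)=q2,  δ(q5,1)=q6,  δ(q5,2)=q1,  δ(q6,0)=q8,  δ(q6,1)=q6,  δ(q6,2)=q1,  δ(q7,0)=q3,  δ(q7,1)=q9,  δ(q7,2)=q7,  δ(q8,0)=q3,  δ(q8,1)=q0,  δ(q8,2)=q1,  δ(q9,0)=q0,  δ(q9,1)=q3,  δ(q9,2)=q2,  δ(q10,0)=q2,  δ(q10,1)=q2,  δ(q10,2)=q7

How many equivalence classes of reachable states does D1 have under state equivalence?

5

First remove the unreachable states {q7,q9,q10}; 8 states remain.
Initial partition by acceptance: {q2} | {q0,q1,q3,q4,q5,q6,q8}.
Refine {q0,q1,q3,q4,q5,q6,q8} on symbol 0: members go to different blocks, giving {q0,q1,q6,q8} and {q3,q4,q5}.
On input 0, block {q0,q1,q6,q8} splits into {q0,q1,q8} and {q6}.
On input 1, block {q0,q1,q8} splits into {q0,q1} and {q8}.
The partition is now stable with 5 blocks: {q2} | {q0,q1} | {q3,q4,q5} | {q6} | {q8}.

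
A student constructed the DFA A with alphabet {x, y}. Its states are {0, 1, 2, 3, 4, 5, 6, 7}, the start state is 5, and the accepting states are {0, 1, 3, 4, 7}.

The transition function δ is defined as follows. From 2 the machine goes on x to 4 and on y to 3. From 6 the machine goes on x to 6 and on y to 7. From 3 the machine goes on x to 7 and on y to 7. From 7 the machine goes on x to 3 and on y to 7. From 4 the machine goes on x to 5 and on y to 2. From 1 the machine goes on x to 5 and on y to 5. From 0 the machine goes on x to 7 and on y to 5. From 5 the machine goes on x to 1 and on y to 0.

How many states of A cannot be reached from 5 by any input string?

3

BFS from 5 reaches {0, 1, 3, 5, 7}; the 3 state(s) 2, 4, 6 are never visited.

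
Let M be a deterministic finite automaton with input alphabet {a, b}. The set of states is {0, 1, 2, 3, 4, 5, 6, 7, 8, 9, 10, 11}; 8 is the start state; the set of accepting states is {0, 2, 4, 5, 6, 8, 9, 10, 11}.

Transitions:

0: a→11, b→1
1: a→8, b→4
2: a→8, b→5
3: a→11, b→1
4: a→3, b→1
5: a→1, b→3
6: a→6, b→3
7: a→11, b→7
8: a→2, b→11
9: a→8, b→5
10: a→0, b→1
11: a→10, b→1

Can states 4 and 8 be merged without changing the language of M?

No

First remove the unreachable states {6,7,9}; 9 states remain.
P0 = {0,2,4,5,8,10,11} | {1,3}.
Refine {0,2,4,5,8,10,11} on symbol a: members go to different blocks, giving {0,2,8,10,11} and {4,5}.
Refine {0,2,8,10,11} on symbol b: members go to different blocks, giving {0,10,11} and {2} and {8}.
Refine {1,3} on symbol a: members go to different blocks, giving {1} and {3}.
Refine {4,5} on symbol a: members go to different blocks, giving {4} and {5}.
The partition is now stable with 7 blocks: {0,10,11} | {1} | {4} | {2} | {8} | {3} | {5}.
4 and 8 end up in different blocks, so they are distinguishable. For instance, the string 'a' is accepted from only 8.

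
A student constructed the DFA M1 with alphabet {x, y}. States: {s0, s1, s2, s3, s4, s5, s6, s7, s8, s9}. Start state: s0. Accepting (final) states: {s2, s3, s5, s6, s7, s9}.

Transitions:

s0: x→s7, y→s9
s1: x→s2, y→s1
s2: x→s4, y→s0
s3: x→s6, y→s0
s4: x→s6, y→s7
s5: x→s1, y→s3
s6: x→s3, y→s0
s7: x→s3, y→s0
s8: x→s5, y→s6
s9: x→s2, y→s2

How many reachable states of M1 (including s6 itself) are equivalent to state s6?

Reachable states from the start: {s0,s2,s3,s4,s6,s7,s9}. Unreachable: {s1,s5,s8} — drop them.
Initial partition by acceptance: {s2,s3,s6,s7,s9} | {s0,s4}.
Refine {s2,s3,s6,s7,s9} on symbol x: members go to different blocks, giving {s3,s6,s7,s9} and {s2}.
Refine {s3,s6,s7,s9} on symbol x: members go to different blocks, giving {s3,s6,s7} and {s9}.
Refine {s0,s4} on symbol y: members go to different blocks, giving {s0} and {s4}.
The partition is now stable with 5 blocks: {s3,s6,s7} | {s0} | {s2} | {s9} | {s4}.
The equivalence class containing s6 is {s3,s6,s7}, of size 3.

3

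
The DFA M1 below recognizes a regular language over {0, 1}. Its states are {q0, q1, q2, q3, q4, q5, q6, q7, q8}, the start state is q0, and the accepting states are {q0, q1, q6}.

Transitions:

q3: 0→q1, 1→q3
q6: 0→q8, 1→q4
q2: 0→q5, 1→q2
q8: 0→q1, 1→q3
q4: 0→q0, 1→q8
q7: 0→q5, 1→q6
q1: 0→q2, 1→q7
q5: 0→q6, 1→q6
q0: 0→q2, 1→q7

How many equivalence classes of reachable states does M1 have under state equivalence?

6

P0 = {q0,q1,q6} | {q2,q3,q4,q5,q7,q8}.
On input 0, block {q2,q3,q4,q5,q7,q8} splits into {q3,q4,q5,q8} and {q2,q7}.
Refine {q0,q1,q6} on symbol 0: members go to different blocks, giving {q0,q1} and {q6}.
Refine {q3,q4,q5,q8} on symbol 0: members go to different blocks, giving {q3,q4,q8} and {q5}.
On input 1, block {q2,q7} splits into {q2} and {q7}.
No further refinement is possible. Final partition (6 blocks): {q0,q1} | {q3,q4,q8} | {q2} | {q6} | {q5} | {q7}.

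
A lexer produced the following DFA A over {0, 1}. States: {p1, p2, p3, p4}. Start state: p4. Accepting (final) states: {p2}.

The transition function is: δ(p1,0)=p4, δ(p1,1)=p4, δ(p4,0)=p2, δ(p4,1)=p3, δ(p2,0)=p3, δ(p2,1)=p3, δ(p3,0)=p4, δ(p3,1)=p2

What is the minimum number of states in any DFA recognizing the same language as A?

3

First remove the unreachable states {p1}; 3 states remain.
Initial partition by acceptance: {p2} | {p3,p4}.
On input 0, block {p3,p4} splits into {p3} and {p4}.
No further refinement is possible. Final partition (3 blocks): {p2} | {p3} | {p4}.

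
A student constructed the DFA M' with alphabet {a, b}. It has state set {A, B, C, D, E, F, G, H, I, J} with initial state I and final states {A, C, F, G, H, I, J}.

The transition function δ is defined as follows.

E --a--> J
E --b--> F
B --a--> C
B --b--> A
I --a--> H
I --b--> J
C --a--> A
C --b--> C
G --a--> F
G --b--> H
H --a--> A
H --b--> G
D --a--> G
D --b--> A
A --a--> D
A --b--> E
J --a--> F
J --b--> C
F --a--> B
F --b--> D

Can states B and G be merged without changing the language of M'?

No

All states are reachable from the start state.
Initial partition by acceptance: {A,C,F,G,H,I,J} | {B,D,E}.
On input a, block {A,C,F,G,H,I,J} splits into {C,G,H,I,J} and {A,F}.
On input a, block {C,G,H,I,J} splits into {C,G,H,J} and {I}.
No further refinement is possible. Final partition (4 blocks): {C,G,H,J} | {B,D,E} | {A,F} | {I}.
B and G end up in different blocks, so they are distinguishable. For instance, the string 'ε' is accepted from only G.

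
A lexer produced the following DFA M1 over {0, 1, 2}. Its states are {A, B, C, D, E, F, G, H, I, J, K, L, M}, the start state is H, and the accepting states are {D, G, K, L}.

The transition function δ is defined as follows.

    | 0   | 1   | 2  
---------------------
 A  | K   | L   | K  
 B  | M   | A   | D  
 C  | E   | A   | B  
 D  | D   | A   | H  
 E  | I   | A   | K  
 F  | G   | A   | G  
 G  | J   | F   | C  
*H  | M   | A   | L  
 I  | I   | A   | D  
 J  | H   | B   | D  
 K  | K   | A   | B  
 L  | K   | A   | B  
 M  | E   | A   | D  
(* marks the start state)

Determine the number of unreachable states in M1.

Starting at H and following transitions, the reachable set is {A, B, D, E, H, I, K, L, M}. That leaves C, F, G, J unreachable — 4 in total.

4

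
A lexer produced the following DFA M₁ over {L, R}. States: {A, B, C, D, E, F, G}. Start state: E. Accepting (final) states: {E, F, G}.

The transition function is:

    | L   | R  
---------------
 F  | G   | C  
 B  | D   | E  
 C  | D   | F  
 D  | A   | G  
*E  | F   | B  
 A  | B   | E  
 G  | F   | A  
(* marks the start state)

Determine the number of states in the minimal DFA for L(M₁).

2

Start with accepting vs non-accepting: {E,F,G} | {A,B,C,D}.
Stable partition: {E,F,G} | {A,B,C,D} — 2 equivalence classes.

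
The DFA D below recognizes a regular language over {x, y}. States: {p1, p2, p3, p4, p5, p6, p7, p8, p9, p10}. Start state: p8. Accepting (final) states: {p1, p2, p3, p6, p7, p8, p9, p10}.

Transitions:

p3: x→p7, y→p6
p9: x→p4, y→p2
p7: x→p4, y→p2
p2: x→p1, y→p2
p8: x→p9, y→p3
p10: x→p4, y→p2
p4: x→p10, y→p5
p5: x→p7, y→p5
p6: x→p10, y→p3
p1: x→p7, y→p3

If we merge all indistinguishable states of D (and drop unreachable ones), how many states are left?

All states are reachable from the start state.
Initial partition by acceptance: {p1,p2,p3,p6,p7,p8,p9,p10} | {p4,p5}.
On input x, block {p1,p2,p3,p6,p7,p8,p9,p10} splits into {p1,p2,p3,p6,p8} and {p7,p9,p10}.
Split {p1,p2,p3,p6,p8} by δ(·,x) → {p1,p3,p6,p8} and {p2}.
Stable partition: {p1,p3,p6,p8} | {p4,p5} | {p7,p9,p10} | {p2} — 4 equivalence classes.

4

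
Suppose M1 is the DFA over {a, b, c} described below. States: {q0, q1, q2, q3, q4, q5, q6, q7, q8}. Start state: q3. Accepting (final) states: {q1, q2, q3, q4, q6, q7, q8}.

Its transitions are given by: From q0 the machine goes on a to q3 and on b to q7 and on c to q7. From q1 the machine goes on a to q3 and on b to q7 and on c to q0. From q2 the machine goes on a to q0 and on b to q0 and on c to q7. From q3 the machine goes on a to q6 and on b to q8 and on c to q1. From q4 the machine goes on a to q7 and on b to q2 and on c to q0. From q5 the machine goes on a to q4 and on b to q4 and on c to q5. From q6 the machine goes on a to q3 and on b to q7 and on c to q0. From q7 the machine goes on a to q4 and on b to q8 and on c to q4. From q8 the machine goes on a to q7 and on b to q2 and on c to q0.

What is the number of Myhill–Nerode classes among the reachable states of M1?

6

First remove the unreachable states {q5}; 8 states remain.
Initial partition by acceptance: {q1,q2,q3,q4,q6,q7,q8} | {q0}.
On input a, block {q1,q2,q3,q4,q6,q7,q8} splits into {q1,q3,q4,q6,q7,q8} and {q2}.
Refine {q1,q3,q4,q6,q7,q8} on symbol b: members go to different blocks, giving {q1,q3,q6,q7} and {q4,q8}.
On input a, block {q1,q3,q6,q7} splits into {q1,q3,q6} and {q7}.
On input b, block {q1,q3,q6} splits into {q1,q6} and {q3}.
The partition is now stable with 6 blocks: {q1,q6} | {q0} | {q2} | {q4,q8} | {q7} | {q3}.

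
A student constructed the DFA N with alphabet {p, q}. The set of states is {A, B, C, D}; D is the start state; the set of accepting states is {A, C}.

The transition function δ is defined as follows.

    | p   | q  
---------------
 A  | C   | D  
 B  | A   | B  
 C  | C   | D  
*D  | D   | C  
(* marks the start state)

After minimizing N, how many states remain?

Reachable states from the start: {C,D}. Unreachable: {A,B} — drop them.
Start with accepting vs non-accepting: {C} | {D}.
No further refinement is possible. Final partition (2 blocks): {C} | {D}.

2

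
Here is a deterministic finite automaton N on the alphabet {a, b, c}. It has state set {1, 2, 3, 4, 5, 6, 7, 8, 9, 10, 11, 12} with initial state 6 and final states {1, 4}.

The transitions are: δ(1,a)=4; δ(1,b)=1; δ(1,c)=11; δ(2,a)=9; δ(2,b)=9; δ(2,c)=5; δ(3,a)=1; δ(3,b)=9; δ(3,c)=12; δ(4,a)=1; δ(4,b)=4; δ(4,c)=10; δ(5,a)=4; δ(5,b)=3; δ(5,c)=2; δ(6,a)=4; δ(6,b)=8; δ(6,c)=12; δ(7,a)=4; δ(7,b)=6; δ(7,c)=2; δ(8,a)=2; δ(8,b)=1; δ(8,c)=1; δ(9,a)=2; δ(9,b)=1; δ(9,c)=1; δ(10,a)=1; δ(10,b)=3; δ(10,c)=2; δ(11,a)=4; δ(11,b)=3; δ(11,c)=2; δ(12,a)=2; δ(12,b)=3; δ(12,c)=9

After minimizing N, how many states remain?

6

States {7} cannot be reached from the start state, so discard them.
P0 = {1,4} | {2,3,5,6,8,9,10,11,12}.
Refine {2,3,5,6,8,9,10,11,12} on symbol a: members go to different blocks, giving {3,5,6,10,11} and {2,8,9,12}.
Refine {3,5,6,10,11} on symbol b: members go to different blocks, giving {5,10,11} and {3,6}.
Refine {2,8,9,12} on symbol b: members go to different blocks, giving {8,9} and {2} and {12}.
No further refinement is possible. Final partition (6 blocks): {1,4} | {5,10,11} | {8,9} | {3,6} | {2} | {12}.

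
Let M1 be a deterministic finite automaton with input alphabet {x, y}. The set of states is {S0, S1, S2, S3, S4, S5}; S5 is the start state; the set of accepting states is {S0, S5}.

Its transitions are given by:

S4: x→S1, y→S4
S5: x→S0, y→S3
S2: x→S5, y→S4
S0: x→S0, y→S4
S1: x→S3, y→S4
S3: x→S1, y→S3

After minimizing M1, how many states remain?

First remove the unreachable states {S2}; 5 states remain.
Initial partition by acceptance: {S0,S5} | {S1,S3,S4}.
The partition is now stable with 2 blocks: {S0,S5} | {S1,S3,S4}.

2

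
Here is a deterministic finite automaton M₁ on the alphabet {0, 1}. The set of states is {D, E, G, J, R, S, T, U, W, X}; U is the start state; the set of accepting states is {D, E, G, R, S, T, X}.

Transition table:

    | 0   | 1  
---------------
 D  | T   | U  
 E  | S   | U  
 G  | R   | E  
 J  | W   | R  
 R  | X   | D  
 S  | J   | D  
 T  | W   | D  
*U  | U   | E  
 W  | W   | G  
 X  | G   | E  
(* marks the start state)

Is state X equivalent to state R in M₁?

All states are reachable from the start state.
Start with accepting vs non-accepting: {D,E,G,R,S,T,X} | {J,U,W}.
On input 0, block {D,E,G,R,S,T,X} splits into {D,E,G,R,X} and {S,T}.
Refine {D,E,G,R,X} on symbol 0: members go to different blocks, giving {G,R,X} and {D,E}.
Split {J,U,W} by δ(·,1) → {J,W} and {U}.
The partition is now stable with 5 blocks: {G,R,X} | {J,W} | {S,T} | {D,E} | {U}.
X and R lie in the same block of the stable partition, so they are equivalent — no string distinguishes them.

Yes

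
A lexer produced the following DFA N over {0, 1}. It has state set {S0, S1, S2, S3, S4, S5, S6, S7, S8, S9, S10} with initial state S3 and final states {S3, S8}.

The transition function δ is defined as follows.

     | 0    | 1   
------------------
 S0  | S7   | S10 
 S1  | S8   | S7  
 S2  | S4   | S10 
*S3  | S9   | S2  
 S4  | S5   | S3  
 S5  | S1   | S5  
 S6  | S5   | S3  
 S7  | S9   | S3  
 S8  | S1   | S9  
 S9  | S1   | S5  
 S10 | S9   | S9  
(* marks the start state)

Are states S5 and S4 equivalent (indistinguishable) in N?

First remove the unreachable states {S0,S6}; 9 states remain.
P0 = {S3,S8} | {S1,S2,S4,S5,S7,S9,S10}.
On input 0, block {S1,S2,S4,S5,S7,S9,S10} splits into {S2,S4,S5,S7,S9,S10} and {S1}.
Refine {S3,S8} on symbol 0: members go to different blocks, giving {S3} and {S8}.
Refine {S2,S4,S5,S7,S9,S10} on symbol 0: members go to different blocks, giving {S2,S4,S7,S10} and {S5,S9}.
Refine {S2,S4,S7,S10} on symbol 0: members go to different blocks, giving {S4,S7,S10} and {S2}.
Split {S4,S7,S10} by δ(·,1) → {S4,S7} and {S10}.
Stable partition: {S3} | {S4,S7} | {S1} | {S8} | {S5,S9} | {S2} | {S10} — 7 equivalence classes.
S5 and S4 end up in different blocks, so they are distinguishable. For instance, the string '1' is accepted from only S4.

No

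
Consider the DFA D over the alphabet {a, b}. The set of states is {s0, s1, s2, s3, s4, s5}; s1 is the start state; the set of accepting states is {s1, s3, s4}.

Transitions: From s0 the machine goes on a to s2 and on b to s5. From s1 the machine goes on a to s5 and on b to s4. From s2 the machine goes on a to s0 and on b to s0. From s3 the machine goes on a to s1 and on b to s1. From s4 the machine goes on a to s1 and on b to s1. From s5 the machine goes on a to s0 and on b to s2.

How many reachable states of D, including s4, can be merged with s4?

1

States {s3} cannot be reached from the start state, so discard them.
P0 = {s1,s4} | {s0,s2,s5}.
On input a, block {s1,s4} splits into {s1} and {s4}.
Stable partition: {s1} | {s0,s2,s5} | {s4} — 3 equivalence classes.
State s4 belongs to the block {s4}, which has 1 states.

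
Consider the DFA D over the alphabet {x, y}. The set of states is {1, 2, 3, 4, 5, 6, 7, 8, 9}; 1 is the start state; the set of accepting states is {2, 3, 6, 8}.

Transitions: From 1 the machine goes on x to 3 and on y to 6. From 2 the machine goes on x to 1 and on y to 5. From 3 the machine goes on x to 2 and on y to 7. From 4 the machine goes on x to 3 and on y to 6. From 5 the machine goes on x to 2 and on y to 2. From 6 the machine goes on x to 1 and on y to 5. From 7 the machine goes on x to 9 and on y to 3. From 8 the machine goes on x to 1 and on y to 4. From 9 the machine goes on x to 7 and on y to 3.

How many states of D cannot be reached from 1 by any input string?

BFS from 1 reaches {1, 2, 3, 5, 6, 7, 9}; the 2 state(s) 4, 8 are never visited.

2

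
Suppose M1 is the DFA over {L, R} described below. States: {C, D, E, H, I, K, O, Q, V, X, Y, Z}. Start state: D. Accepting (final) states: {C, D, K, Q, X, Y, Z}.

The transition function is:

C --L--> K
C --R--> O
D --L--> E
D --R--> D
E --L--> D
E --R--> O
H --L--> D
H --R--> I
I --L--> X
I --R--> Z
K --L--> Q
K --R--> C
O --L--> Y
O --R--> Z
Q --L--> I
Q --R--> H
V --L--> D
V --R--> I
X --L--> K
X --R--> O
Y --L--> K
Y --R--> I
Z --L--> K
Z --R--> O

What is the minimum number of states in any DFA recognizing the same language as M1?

States {V} cannot be reached from the start state, so discard them.
Start with accepting vs non-accepting: {C,D,K,Q,X,Y,Z} | {E,H,I,O}.
Refine {C,D,K,Q,X,Y,Z} on symbol L: members go to different blocks, giving {C,K,X,Y,Z} and {D,Q}.
Refine {C,K,X,Y,Z} on symbol L: members go to different blocks, giving {C,X,Y,Z} and {K}.
On input L, block {E,H,I,O} splits into {E,H} and {I,O}.
Refine {D,Q} on symbol L: members go to different blocks, giving {D} and {Q}.
The partition is now stable with 6 blocks: {C,X,Y,Z} | {E,H} | {D} | {K} | {I,O} | {Q}.

6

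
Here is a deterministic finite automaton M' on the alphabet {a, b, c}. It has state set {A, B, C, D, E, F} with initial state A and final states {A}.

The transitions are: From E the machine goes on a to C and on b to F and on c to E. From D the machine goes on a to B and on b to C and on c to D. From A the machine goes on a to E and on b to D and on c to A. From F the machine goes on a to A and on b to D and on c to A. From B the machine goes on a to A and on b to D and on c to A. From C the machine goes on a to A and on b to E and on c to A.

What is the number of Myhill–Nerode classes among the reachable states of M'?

All states are reachable from the start state.
P0 = {A} | {B,C,D,E,F}.
On input a, block {B,C,D,E,F} splits into {B,C,F} and {D,E}.
No further refinement is possible. Final partition (3 blocks): {A} | {B,C,F} | {D,E}.

3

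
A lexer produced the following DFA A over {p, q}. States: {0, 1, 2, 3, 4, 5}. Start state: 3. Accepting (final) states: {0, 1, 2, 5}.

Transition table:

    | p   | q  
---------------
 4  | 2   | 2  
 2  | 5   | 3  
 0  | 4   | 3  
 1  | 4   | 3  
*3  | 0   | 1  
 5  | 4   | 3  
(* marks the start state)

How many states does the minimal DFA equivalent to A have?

4

Every state is reachable, so we keep all 6.
Initial partition by acceptance: {0,1,2,5} | {3,4}.
On input p, block {0,1,2,5} splits into {0,1,5} and {2}.
Split {3,4} by δ(·,p) → {3} and {4}.
Stable partition: {0,1,5} | {3} | {2} | {4} — 4 equivalence classes.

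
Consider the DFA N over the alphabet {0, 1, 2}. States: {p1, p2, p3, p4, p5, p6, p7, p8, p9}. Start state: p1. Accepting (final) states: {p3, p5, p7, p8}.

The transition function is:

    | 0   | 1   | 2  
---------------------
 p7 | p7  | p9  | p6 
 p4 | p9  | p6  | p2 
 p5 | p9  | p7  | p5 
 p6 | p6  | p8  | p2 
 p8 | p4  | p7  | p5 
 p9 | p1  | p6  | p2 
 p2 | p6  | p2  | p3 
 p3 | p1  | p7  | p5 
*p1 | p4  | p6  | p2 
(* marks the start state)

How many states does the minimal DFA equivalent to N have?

All states are reachable from the start state.
P0 = {p3,p5,p7,p8} | {p1,p2,p4,p6,p9}.
Refine {p3,p5,p7,p8} on symbol 0: members go to different blocks, giving {p3,p5,p8} and {p7}.
Split {p1,p2,p4,p6,p9} by δ(·,1) → {p1,p2,p4,p9} and {p6}.
Split {p1,p2,p4,p9} by δ(·,0) → {p1,p4,p9} and {p2}.
Stable partition: {p3,p5,p8} | {p1,p4,p9} | {p7} | {p6} | {p2} — 5 equivalence classes.

5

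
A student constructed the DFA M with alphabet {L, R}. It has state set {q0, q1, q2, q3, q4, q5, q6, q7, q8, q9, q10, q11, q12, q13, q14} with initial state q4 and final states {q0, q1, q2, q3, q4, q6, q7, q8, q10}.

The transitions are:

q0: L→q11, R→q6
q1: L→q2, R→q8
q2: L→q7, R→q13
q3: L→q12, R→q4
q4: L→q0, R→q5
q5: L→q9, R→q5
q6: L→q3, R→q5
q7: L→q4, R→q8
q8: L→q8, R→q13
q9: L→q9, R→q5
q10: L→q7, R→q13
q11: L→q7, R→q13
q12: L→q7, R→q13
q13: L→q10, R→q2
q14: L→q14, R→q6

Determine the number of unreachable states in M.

Starting at q4 and following transitions, the reachable set is {q0, q2, q3, q4, q5, q6, q7, q8, q9, q10, q11, q12, q13}. That leaves q1, q14 unreachable — 2 in total.

2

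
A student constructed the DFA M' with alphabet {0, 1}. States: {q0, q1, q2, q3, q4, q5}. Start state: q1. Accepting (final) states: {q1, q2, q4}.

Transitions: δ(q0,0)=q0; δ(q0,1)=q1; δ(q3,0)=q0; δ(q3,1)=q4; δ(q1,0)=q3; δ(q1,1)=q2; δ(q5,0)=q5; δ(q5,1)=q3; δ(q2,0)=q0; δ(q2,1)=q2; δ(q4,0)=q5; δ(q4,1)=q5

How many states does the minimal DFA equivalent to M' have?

Initial partition by acceptance: {q1,q2,q4} | {q0,q3,q5}.
Split {q1,q2,q4} by δ(·,1) → {q1,q2} and {q4}.
Split {q0,q3,q5} by δ(·,1) → {q0} and {q3} and {q5}.
Split {q1,q2} by δ(·,0) → {q1} and {q2}.
No further refinement is possible. Final partition (6 blocks): {q1} | {q0} | {q4} | {q3} | {q5} | {q2}.

6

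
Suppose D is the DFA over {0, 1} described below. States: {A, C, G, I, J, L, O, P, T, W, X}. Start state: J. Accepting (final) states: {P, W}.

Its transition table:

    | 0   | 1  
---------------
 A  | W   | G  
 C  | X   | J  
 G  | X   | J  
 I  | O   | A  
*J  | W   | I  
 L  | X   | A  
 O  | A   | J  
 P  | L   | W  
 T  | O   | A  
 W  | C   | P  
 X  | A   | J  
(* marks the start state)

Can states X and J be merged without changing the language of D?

First remove the unreachable states {T}; 10 states remain.
Initial partition by acceptance: {P,W} | {A,C,G,I,J,L,O,X}.
On input 0, block {A,C,G,I,J,L,O,X} splits into {C,G,I,L,O,X} and {A,J}.
On input 0, block {C,G,I,L,O,X} splits into {C,G,I,L} and {O,X}.
The partition is now stable with 4 blocks: {P,W} | {C,G,I,L} | {A,J} | {O,X}.
X and J end up in different blocks, so they are distinguishable. For instance, the string '0' is accepted from only J.

No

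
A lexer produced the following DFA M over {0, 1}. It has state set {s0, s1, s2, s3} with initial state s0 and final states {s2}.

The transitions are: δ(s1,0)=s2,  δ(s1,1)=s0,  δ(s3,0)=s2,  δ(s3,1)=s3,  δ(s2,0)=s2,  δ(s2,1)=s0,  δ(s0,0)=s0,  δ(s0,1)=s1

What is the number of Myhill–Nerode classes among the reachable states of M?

3

States {s3} cannot be reached from the start state, so discard them.
Start with accepting vs non-accepting: {s2} | {s0,s1}.
Refine {s0,s1} on symbol 0: members go to different blocks, giving {s0} and {s1}.
No further refinement is possible. Final partition (3 blocks): {s2} | {s0} | {s1}.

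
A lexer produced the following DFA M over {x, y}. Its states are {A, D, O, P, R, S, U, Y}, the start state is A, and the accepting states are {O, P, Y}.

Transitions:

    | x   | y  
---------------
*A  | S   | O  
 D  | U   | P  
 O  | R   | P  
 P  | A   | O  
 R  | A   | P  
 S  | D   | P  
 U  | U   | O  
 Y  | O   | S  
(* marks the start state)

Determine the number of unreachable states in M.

No path from A leads to Y; the other 7 states are all reachable.

1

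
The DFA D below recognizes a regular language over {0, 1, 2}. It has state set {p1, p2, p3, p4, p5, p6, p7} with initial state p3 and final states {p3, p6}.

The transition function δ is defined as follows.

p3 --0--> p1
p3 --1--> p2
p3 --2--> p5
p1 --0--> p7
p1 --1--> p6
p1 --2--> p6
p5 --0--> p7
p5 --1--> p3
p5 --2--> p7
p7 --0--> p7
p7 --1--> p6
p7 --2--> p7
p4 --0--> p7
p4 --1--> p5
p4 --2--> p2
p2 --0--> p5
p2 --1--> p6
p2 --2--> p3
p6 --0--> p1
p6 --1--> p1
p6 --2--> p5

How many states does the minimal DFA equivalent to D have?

3

States {p4} cannot be reached from the start state, so discard them.
P0 = {p3,p6} | {p1,p2,p5,p7}.
Split {p1,p2,p5,p7} by δ(·,2) → {p1,p2} and {p5,p7}.
No further refinement is possible. Final partition (3 blocks): {p3,p6} | {p1,p2} | {p5,p7}.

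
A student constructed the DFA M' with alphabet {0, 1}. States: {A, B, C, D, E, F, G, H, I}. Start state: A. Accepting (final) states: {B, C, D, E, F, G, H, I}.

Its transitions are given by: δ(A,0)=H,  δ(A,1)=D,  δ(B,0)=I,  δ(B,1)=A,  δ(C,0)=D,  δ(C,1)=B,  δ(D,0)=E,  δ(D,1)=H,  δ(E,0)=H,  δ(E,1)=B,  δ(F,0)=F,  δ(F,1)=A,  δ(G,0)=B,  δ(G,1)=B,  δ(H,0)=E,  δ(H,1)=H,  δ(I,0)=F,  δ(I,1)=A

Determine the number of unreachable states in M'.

2

No path from A leads to C, G; the other 7 states are all reachable.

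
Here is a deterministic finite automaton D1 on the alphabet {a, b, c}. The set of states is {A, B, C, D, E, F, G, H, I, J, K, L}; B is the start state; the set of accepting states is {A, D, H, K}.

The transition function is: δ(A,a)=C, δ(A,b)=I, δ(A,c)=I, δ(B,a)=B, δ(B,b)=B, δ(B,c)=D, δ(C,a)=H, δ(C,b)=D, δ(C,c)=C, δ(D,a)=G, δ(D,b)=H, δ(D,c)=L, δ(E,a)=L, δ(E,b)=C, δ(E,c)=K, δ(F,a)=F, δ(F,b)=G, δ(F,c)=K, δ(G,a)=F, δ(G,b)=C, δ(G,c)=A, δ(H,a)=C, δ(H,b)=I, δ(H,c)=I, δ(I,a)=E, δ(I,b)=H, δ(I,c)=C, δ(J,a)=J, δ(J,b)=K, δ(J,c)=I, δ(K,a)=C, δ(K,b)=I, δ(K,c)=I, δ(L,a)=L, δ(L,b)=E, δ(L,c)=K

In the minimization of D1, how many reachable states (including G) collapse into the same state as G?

2

States {J} cannot be reached from the start state, so discard them.
P0 = {A,D,H,K} | {B,C,E,F,G,I,L}.
Split {A,D,H,K} by δ(·,b) → {A,H,K} and {D}.
On input a, block {B,C,E,F,G,I,L} splits into {B,E,F,G,I,L} and {C}.
Refine {B,E,F,G,I,L} on symbol b: members go to different blocks, giving {B,F,L} and {E,G} and {I}.
Refine {B,F,L} on symbol b: members go to different blocks, giving {F,L} and {B}.
No further refinement is possible. Final partition (7 blocks): {A,H,K} | {F,L} | {D} | {C} | {E,G} | {I} | {B}.
The equivalence class containing G is {E,G}, of size 2.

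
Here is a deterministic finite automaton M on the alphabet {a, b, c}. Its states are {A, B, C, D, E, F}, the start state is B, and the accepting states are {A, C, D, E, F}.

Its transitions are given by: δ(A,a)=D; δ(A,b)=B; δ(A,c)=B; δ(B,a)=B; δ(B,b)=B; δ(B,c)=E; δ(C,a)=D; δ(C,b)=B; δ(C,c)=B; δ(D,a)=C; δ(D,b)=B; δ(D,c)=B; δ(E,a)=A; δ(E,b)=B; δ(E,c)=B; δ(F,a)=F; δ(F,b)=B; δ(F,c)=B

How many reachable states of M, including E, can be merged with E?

States {F} cannot be reached from the start state, so discard them.
Start with accepting vs non-accepting: {A,C,D,E} | {B}.
Stable partition: {A,C,D,E} | {B} — 2 equivalence classes.
The equivalence class containing E is {A,C,D,E}, of size 4.

4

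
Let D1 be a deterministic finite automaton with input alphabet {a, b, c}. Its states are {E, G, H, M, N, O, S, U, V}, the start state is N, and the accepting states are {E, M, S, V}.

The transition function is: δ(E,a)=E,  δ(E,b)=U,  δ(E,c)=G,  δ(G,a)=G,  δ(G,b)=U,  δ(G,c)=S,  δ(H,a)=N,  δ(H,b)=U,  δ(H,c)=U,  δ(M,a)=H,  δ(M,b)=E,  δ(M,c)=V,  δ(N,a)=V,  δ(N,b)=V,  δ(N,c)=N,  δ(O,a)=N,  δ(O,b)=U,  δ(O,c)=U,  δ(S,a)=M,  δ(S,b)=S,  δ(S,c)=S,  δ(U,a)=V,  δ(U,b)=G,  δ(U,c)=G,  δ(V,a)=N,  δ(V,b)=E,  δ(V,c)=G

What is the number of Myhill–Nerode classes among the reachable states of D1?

First remove the unreachable states {O}; 8 states remain.
P0 = {E,M,S,V} | {G,H,N,U}.
Refine {E,M,S,V} on symbol a: members go to different blocks, giving {E,S} and {M,V}.
Refine {E,S} on symbol a: members go to different blocks, giving {S} and {E}.
On input a, block {G,H,N,U} splits into {G,H} and {N,U}.
On input a, block {G,H} splits into {H} and {G}.
Refine {M,V} on symbol a: members go to different blocks, giving {M} and {V}.
On input b, block {N,U} splits into {N} and {U}.
The partition is now stable with 8 blocks: {S} | {H} | {M} | {E} | {N} | {G} | {V} | {U}.

8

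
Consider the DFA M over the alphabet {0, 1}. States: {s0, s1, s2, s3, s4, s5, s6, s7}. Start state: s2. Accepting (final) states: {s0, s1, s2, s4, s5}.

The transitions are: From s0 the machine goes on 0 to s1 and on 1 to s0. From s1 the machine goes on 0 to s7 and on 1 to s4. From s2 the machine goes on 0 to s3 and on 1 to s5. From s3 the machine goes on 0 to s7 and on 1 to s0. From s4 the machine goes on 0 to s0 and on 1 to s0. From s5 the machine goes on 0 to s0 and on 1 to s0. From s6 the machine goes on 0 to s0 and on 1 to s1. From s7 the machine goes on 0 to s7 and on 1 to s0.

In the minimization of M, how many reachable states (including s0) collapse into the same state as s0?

1

States {s6} cannot be reached from the start state, so discard them.
Start with accepting vs non-accepting: {s0,s1,s2,s4,s5} | {s3,s7}.
On input 0, block {s0,s1,s2,s4,s5} splits into {s0,s4,s5} and {s1,s2}.
On input 0, block {s0,s4,s5} splits into {s4,s5} and {s0}.
The partition is now stable with 4 blocks: {s4,s5} | {s3,s7} | {s1,s2} | {s0}.
The equivalence class containing s0 is {s0}, of size 1.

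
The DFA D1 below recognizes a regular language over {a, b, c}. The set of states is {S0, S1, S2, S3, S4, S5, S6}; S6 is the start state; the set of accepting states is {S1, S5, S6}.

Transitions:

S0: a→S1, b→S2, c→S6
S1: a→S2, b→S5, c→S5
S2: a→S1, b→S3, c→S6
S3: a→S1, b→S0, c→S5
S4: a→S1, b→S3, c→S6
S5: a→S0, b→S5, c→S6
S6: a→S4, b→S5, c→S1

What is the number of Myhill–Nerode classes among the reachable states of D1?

2

All states are reachable from the start state.
Initial partition by acceptance: {S1,S5,S6} | {S0,S2,S3,S4}.
Stable partition: {S1,S5,S6} | {S0,S2,S3,S4} — 2 equivalence classes.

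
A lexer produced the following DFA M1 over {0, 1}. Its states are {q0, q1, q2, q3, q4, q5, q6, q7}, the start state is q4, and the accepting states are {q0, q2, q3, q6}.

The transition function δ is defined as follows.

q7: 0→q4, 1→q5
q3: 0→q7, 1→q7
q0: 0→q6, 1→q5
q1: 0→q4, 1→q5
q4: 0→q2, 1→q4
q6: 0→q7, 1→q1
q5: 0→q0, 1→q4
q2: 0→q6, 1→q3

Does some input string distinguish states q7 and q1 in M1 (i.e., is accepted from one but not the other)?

P0 = {q0,q2,q3,q6} | {q1,q4,q5,q7}.
Split {q0,q2,q3,q6} by δ(·,0) → {q0,q2} and {q3,q6}.
On input 1, block {q0,q2} splits into {q0} and {q2}.
Refine {q1,q4,q5,q7} on symbol 0: members go to different blocks, giving {q1,q7} and {q4} and {q5}.
No further refinement is possible. Final partition (6 blocks): {q0} | {q1,q7} | {q3,q6} | {q2} | {q4} | {q5}.
q7 and q1 lie in the same block of the stable partition, so they are equivalent — no string distinguishes them.

No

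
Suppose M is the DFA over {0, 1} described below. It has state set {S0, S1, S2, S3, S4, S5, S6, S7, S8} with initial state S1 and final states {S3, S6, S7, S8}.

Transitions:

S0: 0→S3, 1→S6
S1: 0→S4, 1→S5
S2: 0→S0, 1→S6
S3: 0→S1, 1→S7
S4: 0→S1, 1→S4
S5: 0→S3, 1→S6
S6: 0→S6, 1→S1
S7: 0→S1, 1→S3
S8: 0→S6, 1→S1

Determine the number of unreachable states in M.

Starting at S1 and following transitions, the reachable set is {S1, S3, S4, S5, S6, S7}. That leaves S0, S2, S8 unreachable — 3 in total.

3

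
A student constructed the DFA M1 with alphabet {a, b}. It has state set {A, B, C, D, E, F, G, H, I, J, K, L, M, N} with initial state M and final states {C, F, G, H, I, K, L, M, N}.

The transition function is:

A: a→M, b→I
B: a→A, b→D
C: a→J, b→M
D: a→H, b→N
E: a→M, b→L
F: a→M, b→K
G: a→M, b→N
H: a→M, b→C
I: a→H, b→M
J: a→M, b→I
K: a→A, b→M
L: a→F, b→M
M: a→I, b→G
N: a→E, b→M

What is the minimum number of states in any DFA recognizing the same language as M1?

Reachable states from the start: {A,C,E,F,G,H,I,J,K,L,M,N}. Unreachable: {B,D} — drop them.
Start with accepting vs non-accepting: {C,F,G,H,I,K,L,M,N} | {A,E,J}.
Split {C,F,G,H,I,K,L,M,N} by δ(·,a) → {F,G,H,I,L,M} and {C,K,N}.
On input b, block {F,G,H,I,L,M} splits into {F,G,H} and {I,L,M}.
Split {I,L,M} by δ(·,a) → {I,L} and {M}.
Stable partition: {F,G,H} | {A,E,J} | {C,K,N} | {I,L} | {M} — 5 equivalence classes.

5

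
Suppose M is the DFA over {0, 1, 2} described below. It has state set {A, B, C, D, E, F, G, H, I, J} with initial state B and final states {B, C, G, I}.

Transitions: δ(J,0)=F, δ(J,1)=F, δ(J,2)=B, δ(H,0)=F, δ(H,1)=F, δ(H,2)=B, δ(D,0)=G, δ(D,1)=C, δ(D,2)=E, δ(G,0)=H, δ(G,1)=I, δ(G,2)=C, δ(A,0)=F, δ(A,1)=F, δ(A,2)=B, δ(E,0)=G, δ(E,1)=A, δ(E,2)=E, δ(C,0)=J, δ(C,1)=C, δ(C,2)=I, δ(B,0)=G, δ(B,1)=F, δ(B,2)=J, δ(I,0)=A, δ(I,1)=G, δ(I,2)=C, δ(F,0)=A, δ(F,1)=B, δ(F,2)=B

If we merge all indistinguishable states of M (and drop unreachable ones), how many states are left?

4

Reachable states from the start: {A,B,C,F,G,H,I,J}. Unreachable: {D,E} — drop them.
P0 = {B,C,G,I} | {A,F,H,J}.
On input 0, block {B,C,G,I} splits into {C,G,I} and {B}.
On input 1, block {A,F,H,J} splits into {A,H,J} and {F}.
The partition is now stable with 4 blocks: {C,G,I} | {A,H,J} | {B} | {F}.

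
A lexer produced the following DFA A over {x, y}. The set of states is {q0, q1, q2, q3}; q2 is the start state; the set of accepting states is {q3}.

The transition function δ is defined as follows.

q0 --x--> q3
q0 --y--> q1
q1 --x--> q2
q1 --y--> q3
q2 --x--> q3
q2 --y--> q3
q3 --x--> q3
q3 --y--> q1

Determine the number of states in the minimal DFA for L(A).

3

States {q0} cannot be reached from the start state, so discard them.
Start with accepting vs non-accepting: {q3} | {q1,q2}.
Split {q1,q2} by δ(·,x) → {q1} and {q2}.
Stable partition: {q3} | {q1} | {q2} — 3 equivalence classes.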